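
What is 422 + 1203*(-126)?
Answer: -151156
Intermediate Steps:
422 + 1203*(-126) = 422 - 151578 = -151156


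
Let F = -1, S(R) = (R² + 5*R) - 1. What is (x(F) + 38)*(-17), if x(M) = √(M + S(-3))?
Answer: -646 - 34*I*√2 ≈ -646.0 - 48.083*I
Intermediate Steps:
S(R) = -1 + R² + 5*R
x(M) = √(-7 + M) (x(M) = √(M + (-1 + (-3)² + 5*(-3))) = √(M + (-1 + 9 - 15)) = √(M - 7) = √(-7 + M))
(x(F) + 38)*(-17) = (√(-7 - 1) + 38)*(-17) = (√(-8) + 38)*(-17) = (2*I*√2 + 38)*(-17) = (38 + 2*I*√2)*(-17) = -646 - 34*I*√2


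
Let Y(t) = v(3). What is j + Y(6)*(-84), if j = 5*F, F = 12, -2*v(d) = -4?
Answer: -108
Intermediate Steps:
v(d) = 2 (v(d) = -1/2*(-4) = 2)
Y(t) = 2
j = 60 (j = 5*12 = 60)
j + Y(6)*(-84) = 60 + 2*(-84) = 60 - 168 = -108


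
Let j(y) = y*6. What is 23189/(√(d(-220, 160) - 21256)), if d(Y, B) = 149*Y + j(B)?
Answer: -23189*I*√13269/26538 ≈ -100.65*I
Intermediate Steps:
j(y) = 6*y
d(Y, B) = 6*B + 149*Y (d(Y, B) = 149*Y + 6*B = 6*B + 149*Y)
23189/(√(d(-220, 160) - 21256)) = 23189/(√((6*160 + 149*(-220)) - 21256)) = 23189/(√((960 - 32780) - 21256)) = 23189/(√(-31820 - 21256)) = 23189/(√(-53076)) = 23189/((2*I*√13269)) = 23189*(-I*√13269/26538) = -23189*I*√13269/26538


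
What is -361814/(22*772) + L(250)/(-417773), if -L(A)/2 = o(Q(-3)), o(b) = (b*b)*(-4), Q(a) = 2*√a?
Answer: -75577244879/3547728316 ≈ -21.303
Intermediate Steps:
o(b) = -4*b² (o(b) = b²*(-4) = -4*b²)
L(A) = -96 (L(A) = -(-8)*(2*√(-3))² = -(-8)*(2*(I*√3))² = -(-8)*(2*I*√3)² = -(-8)*(-12) = -2*48 = -96)
-361814/(22*772) + L(250)/(-417773) = -361814/(22*772) - 96/(-417773) = -361814/16984 - 96*(-1/417773) = -361814*1/16984 + 96/417773 = -180907/8492 + 96/417773 = -75577244879/3547728316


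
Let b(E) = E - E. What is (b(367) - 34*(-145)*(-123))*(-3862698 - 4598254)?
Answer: 5130636683280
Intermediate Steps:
b(E) = 0
(b(367) - 34*(-145)*(-123))*(-3862698 - 4598254) = (0 - 34*(-145)*(-123))*(-3862698 - 4598254) = (0 + 4930*(-123))*(-8460952) = (0 - 606390)*(-8460952) = -606390*(-8460952) = 5130636683280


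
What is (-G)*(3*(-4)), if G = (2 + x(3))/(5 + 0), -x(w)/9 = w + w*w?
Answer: -1272/5 ≈ -254.40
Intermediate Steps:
x(w) = -9*w - 9*w² (x(w) = -9*(w + w*w) = -9*(w + w²) = -9*w - 9*w²)
G = -106/5 (G = (2 - 9*3*(1 + 3))/(5 + 0) = (2 - 9*3*4)/5 = (2 - 108)*(⅕) = -106*⅕ = -106/5 ≈ -21.200)
(-G)*(3*(-4)) = (-1*(-106/5))*(3*(-4)) = (106/5)*(-12) = -1272/5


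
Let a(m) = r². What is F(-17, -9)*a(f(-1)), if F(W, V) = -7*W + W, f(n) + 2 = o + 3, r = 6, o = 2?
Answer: 3672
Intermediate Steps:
f(n) = 3 (f(n) = -2 + (2 + 3) = -2 + 5 = 3)
F(W, V) = -6*W
a(m) = 36 (a(m) = 6² = 36)
F(-17, -9)*a(f(-1)) = -6*(-17)*36 = 102*36 = 3672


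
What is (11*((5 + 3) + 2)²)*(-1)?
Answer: -1100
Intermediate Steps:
(11*((5 + 3) + 2)²)*(-1) = (11*(8 + 2)²)*(-1) = (11*10²)*(-1) = (11*100)*(-1) = 1100*(-1) = -1100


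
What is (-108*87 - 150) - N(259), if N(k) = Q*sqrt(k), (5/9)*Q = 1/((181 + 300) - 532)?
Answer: -9546 + 3*sqrt(259)/85 ≈ -9545.4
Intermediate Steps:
Q = -3/85 (Q = 9/(5*((181 + 300) - 532)) = 9/(5*(481 - 532)) = (9/5)/(-51) = (9/5)*(-1/51) = -3/85 ≈ -0.035294)
N(k) = -3*sqrt(k)/85
(-108*87 - 150) - N(259) = (-108*87 - 150) - (-3)*sqrt(259)/85 = (-9396 - 150) + 3*sqrt(259)/85 = -9546 + 3*sqrt(259)/85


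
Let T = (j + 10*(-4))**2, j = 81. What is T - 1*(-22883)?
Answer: 24564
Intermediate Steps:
T = 1681 (T = (81 + 10*(-4))**2 = (81 - 40)**2 = 41**2 = 1681)
T - 1*(-22883) = 1681 - 1*(-22883) = 1681 + 22883 = 24564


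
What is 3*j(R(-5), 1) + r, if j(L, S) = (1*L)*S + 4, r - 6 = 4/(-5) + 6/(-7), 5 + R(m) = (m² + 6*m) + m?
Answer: -1003/35 ≈ -28.657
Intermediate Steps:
R(m) = -5 + m² + 7*m (R(m) = -5 + ((m² + 6*m) + m) = -5 + (m² + 7*m) = -5 + m² + 7*m)
r = 152/35 (r = 6 + (4/(-5) + 6/(-7)) = 6 + (4*(-⅕) + 6*(-⅐)) = 6 + (-⅘ - 6/7) = 6 - 58/35 = 152/35 ≈ 4.3429)
j(L, S) = 4 + L*S (j(L, S) = L*S + 4 = 4 + L*S)
3*j(R(-5), 1) + r = 3*(4 + (-5 + (-5)² + 7*(-5))*1) + 152/35 = 3*(4 + (-5 + 25 - 35)*1) + 152/35 = 3*(4 - 15*1) + 152/35 = 3*(4 - 15) + 152/35 = 3*(-11) + 152/35 = -33 + 152/35 = -1003/35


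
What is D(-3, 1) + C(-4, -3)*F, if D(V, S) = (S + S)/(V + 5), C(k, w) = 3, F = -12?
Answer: -35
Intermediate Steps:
D(V, S) = 2*S/(5 + V) (D(V, S) = (2*S)/(5 + V) = 2*S/(5 + V))
D(-3, 1) + C(-4, -3)*F = 2*1/(5 - 3) + 3*(-12) = 2*1/2 - 36 = 2*1*(½) - 36 = 1 - 36 = -35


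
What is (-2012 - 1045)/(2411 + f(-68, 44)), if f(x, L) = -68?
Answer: -1019/781 ≈ -1.3047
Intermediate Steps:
(-2012 - 1045)/(2411 + f(-68, 44)) = (-2012 - 1045)/(2411 - 68) = -3057/2343 = -3057*1/2343 = -1019/781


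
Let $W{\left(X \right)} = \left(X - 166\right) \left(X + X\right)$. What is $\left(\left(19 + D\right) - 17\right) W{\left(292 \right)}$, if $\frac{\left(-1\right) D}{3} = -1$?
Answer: $367920$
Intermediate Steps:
$D = 3$ ($D = \left(-3\right) \left(-1\right) = 3$)
$W{\left(X \right)} = 2 X \left(-166 + X\right)$ ($W{\left(X \right)} = \left(-166 + X\right) 2 X = 2 X \left(-166 + X\right)$)
$\left(\left(19 + D\right) - 17\right) W{\left(292 \right)} = \left(\left(19 + 3\right) - 17\right) 2 \cdot 292 \left(-166 + 292\right) = \left(22 - 17\right) 2 \cdot 292 \cdot 126 = 5 \cdot 73584 = 367920$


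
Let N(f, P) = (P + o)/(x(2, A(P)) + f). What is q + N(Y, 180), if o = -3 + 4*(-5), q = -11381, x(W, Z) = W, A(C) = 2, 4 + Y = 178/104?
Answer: -178879/15 ≈ -11925.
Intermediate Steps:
Y = -119/52 (Y = -4 + 178/104 = -4 + 178*(1/104) = -4 + 89/52 = -119/52 ≈ -2.2885)
o = -23 (o = -3 - 20 = -23)
N(f, P) = (-23 + P)/(2 + f) (N(f, P) = (P - 23)/(2 + f) = (-23 + P)/(2 + f))
q + N(Y, 180) = -11381 + (-23 + 180)/(2 - 119/52) = -11381 + 157/(-15/52) = -11381 - 52/15*157 = -11381 - 8164/15 = -178879/15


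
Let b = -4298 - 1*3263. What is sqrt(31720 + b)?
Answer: sqrt(24159) ≈ 155.43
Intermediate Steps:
b = -7561 (b = -4298 - 3263 = -7561)
sqrt(31720 + b) = sqrt(31720 - 7561) = sqrt(24159)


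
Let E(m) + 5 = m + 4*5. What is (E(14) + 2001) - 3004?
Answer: -974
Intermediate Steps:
E(m) = 15 + m (E(m) = -5 + (m + 4*5) = -5 + (m + 20) = -5 + (20 + m) = 15 + m)
(E(14) + 2001) - 3004 = ((15 + 14) + 2001) - 3004 = (29 + 2001) - 3004 = 2030 - 3004 = -974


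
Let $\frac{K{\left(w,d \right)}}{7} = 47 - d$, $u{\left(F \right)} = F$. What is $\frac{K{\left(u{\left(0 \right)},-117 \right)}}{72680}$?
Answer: $\frac{287}{18170} \approx 0.015795$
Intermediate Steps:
$K{\left(w,d \right)} = 329 - 7 d$ ($K{\left(w,d \right)} = 7 \left(47 - d\right) = 329 - 7 d$)
$\frac{K{\left(u{\left(0 \right)},-117 \right)}}{72680} = \frac{329 - -819}{72680} = \left(329 + 819\right) \frac{1}{72680} = 1148 \cdot \frac{1}{72680} = \frac{287}{18170}$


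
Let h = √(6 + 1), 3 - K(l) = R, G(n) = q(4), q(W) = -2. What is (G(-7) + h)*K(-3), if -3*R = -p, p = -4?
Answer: -26/3 + 13*√7/3 ≈ 2.7983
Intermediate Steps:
R = -4/3 (R = -(-1)*(-4)/3 = -⅓*4 = -4/3 ≈ -1.3333)
G(n) = -2
K(l) = 13/3 (K(l) = 3 - 1*(-4/3) = 3 + 4/3 = 13/3)
h = √7 ≈ 2.6458
(G(-7) + h)*K(-3) = (-2 + √7)*(13/3) = -26/3 + 13*√7/3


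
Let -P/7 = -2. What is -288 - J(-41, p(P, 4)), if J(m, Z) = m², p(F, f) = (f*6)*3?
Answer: -1969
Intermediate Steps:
P = 14 (P = -7*(-2) = 14)
p(F, f) = 18*f (p(F, f) = (6*f)*3 = 18*f)
-288 - J(-41, p(P, 4)) = -288 - 1*(-41)² = -288 - 1*1681 = -288 - 1681 = -1969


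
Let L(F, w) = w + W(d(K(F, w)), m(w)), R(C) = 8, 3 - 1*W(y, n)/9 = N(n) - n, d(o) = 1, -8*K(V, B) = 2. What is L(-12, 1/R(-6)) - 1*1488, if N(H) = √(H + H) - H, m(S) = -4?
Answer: -12263/8 - 18*I*√2 ≈ -1532.9 - 25.456*I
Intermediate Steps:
K(V, B) = -¼ (K(V, B) = -⅛*2 = -¼)
N(H) = -H + √2*√H (N(H) = √(2*H) - H = √2*√H - H = -H + √2*√H)
W(y, n) = 27 + 18*n - 9*√2*√n (W(y, n) = 27 - 9*((-n + √2*√n) - n) = 27 - 9*(-2*n + √2*√n) = 27 + (18*n - 9*√2*√n) = 27 + 18*n - 9*√2*√n)
L(F, w) = -45 + w - 18*I*√2 (L(F, w) = w + (27 + 18*(-4) - 9*√2*√(-4)) = w + (27 - 72 - 9*√2*2*I) = w + (27 - 72 - 18*I*√2) = w + (-45 - 18*I*√2) = -45 + w - 18*I*√2)
L(-12, 1/R(-6)) - 1*1488 = (-45 + 1/8 - 18*I*√2) - 1*1488 = (-45 + ⅛ - 18*I*√2) - 1488 = (-359/8 - 18*I*√2) - 1488 = -12263/8 - 18*I*√2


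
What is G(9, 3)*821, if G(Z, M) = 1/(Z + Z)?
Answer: 821/18 ≈ 45.611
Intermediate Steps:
G(Z, M) = 1/(2*Z)
G(9, 3)*821 = ((½)/9)*821 = ((½)*(⅑))*821 = (1/18)*821 = 821/18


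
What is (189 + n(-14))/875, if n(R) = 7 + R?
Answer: 26/125 ≈ 0.20800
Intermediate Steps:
(189 + n(-14))/875 = (189 + (7 - 14))/875 = (189 - 7)*(1/875) = 182*(1/875) = 26/125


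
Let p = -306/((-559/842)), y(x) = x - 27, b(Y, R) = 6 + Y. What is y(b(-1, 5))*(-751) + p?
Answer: 9493450/559 ≈ 16983.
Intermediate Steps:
y(x) = -27 + x
p = 257652/559 (p = -306/((-559*1/842)) = -306/(-559/842) = -306*(-842/559) = 257652/559 ≈ 460.92)
y(b(-1, 5))*(-751) + p = (-27 + (6 - 1))*(-751) + 257652/559 = (-27 + 5)*(-751) + 257652/559 = -22*(-751) + 257652/559 = 16522 + 257652/559 = 9493450/559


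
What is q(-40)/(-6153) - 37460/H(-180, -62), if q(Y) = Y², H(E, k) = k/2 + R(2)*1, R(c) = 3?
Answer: 8230235/6153 ≈ 1337.6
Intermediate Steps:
H(E, k) = 3 + k/2 (H(E, k) = k/2 + 3*1 = k*(½) + 3 = k/2 + 3 = 3 + k/2)
q(-40)/(-6153) - 37460/H(-180, -62) = (-40)²/(-6153) - 37460/(3 + (½)*(-62)) = 1600*(-1/6153) - 37460/(3 - 31) = -1600/6153 - 37460/(-28) = -1600/6153 - 37460*(-1/28) = -1600/6153 + 9365/7 = 8230235/6153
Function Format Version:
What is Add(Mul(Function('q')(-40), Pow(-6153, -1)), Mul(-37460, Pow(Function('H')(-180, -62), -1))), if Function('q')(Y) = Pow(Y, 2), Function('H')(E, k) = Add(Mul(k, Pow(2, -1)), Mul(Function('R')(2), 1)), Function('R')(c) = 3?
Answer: Rational(8230235, 6153) ≈ 1337.6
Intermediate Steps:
Function('H')(E, k) = Add(3, Mul(Rational(1, 2), k)) (Function('H')(E, k) = Add(Mul(k, Pow(2, -1)), Mul(3, 1)) = Add(Mul(k, Rational(1, 2)), 3) = Add(Mul(Rational(1, 2), k), 3) = Add(3, Mul(Rational(1, 2), k)))
Add(Mul(Function('q')(-40), Pow(-6153, -1)), Mul(-37460, Pow(Function('H')(-180, -62), -1))) = Add(Mul(Pow(-40, 2), Pow(-6153, -1)), Mul(-37460, Pow(Add(3, Mul(Rational(1, 2), -62)), -1))) = Add(Mul(1600, Rational(-1, 6153)), Mul(-37460, Pow(Add(3, -31), -1))) = Add(Rational(-1600, 6153), Mul(-37460, Pow(-28, -1))) = Add(Rational(-1600, 6153), Mul(-37460, Rational(-1, 28))) = Add(Rational(-1600, 6153), Rational(9365, 7)) = Rational(8230235, 6153)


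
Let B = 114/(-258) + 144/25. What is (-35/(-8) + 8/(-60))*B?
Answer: 2909953/129000 ≈ 22.558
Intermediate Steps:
B = 5717/1075 (B = 114*(-1/258) + 144*(1/25) = -19/43 + 144/25 = 5717/1075 ≈ 5.3181)
(-35/(-8) + 8/(-60))*B = (-35/(-8) + 8/(-60))*(5717/1075) = (-35*(-1/8) + 8*(-1/60))*(5717/1075) = (35/8 - 2/15)*(5717/1075) = (509/120)*(5717/1075) = 2909953/129000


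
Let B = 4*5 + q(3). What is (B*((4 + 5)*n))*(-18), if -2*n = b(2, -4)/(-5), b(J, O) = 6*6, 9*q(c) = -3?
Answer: -57348/5 ≈ -11470.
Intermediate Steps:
q(c) = -⅓ (q(c) = (⅑)*(-3) = -⅓)
B = 59/3 (B = 4*5 - ⅓ = 20 - ⅓ = 59/3 ≈ 19.667)
b(J, O) = 36
n = 18/5 (n = -18/(-5) = -18*(-1)/5 = -½*(-36/5) = 18/5 ≈ 3.6000)
(B*((4 + 5)*n))*(-18) = (59*((4 + 5)*(18/5))/3)*(-18) = (59*(9*(18/5))/3)*(-18) = ((59/3)*(162/5))*(-18) = (3186/5)*(-18) = -57348/5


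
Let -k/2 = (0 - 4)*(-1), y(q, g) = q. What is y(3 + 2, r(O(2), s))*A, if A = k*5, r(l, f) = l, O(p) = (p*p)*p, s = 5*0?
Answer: -200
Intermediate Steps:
s = 0
O(p) = p³ (O(p) = p²*p = p³)
k = -8 (k = -2*(0 - 4)*(-1) = -(-8)*(-1) = -2*4 = -8)
A = -40 (A = -8*5 = -40)
y(3 + 2, r(O(2), s))*A = (3 + 2)*(-40) = 5*(-40) = -200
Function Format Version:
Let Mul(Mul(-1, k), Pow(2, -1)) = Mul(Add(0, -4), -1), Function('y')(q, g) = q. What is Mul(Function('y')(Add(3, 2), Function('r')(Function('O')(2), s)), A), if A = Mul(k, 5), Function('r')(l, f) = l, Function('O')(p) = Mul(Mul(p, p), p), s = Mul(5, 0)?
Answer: -200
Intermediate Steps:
s = 0
Function('O')(p) = Pow(p, 3) (Function('O')(p) = Mul(Pow(p, 2), p) = Pow(p, 3))
k = -8 (k = Mul(-2, Mul(Add(0, -4), -1)) = Mul(-2, Mul(-4, -1)) = Mul(-2, 4) = -8)
A = -40 (A = Mul(-8, 5) = -40)
Mul(Function('y')(Add(3, 2), Function('r')(Function('O')(2), s)), A) = Mul(Add(3, 2), -40) = Mul(5, -40) = -200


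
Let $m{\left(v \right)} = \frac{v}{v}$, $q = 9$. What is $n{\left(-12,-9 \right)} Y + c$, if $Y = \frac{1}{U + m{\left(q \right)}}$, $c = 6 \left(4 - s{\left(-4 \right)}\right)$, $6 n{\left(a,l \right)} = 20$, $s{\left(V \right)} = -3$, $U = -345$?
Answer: $\frac{21667}{516} \approx 41.99$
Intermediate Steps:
$m{\left(v \right)} = 1$
$n{\left(a,l \right)} = \frac{10}{3}$ ($n{\left(a,l \right)} = \frac{1}{6} \cdot 20 = \frac{10}{3}$)
$c = 42$ ($c = 6 \left(4 - -3\right) = 6 \left(4 + 3\right) = 6 \cdot 7 = 42$)
$Y = - \frac{1}{344}$ ($Y = \frac{1}{-345 + 1} = \frac{1}{-344} = - \frac{1}{344} \approx -0.002907$)
$n{\left(-12,-9 \right)} Y + c = \frac{10}{3} \left(- \frac{1}{344}\right) + 42 = - \frac{5}{516} + 42 = \frac{21667}{516}$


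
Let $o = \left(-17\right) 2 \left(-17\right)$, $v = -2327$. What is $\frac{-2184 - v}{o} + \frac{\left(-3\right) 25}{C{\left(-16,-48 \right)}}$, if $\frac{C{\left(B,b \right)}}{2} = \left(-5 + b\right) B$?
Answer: $\frac{99589}{490144} \approx 0.20318$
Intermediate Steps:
$C{\left(B,b \right)} = 2 B \left(-5 + b\right)$ ($C{\left(B,b \right)} = 2 \left(-5 + b\right) B = 2 B \left(-5 + b\right)$)
$o = 578$ ($o = \left(-34\right) \left(-17\right) = 578$)
$\frac{-2184 - v}{o} + \frac{\left(-3\right) 25}{C{\left(-16,-48 \right)}} = \frac{-2184 - -2327}{578} + \frac{\left(-3\right) 25}{2 \left(-16\right) \left(-5 - 48\right)} = \left(-2184 + 2327\right) \frac{1}{578} - \frac{75}{2 \left(-16\right) \left(-53\right)} = 143 \cdot \frac{1}{578} - \frac{75}{1696} = \frac{143}{578} - \frac{75}{1696} = \frac{99589}{490144}$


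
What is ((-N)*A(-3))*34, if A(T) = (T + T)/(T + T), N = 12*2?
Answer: -816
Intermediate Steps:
N = 24
A(T) = 1 (A(T) = (2*T)/((2*T)) = (2*T)*(1/(2*T)) = 1)
((-N)*A(-3))*34 = (-1*24*1)*34 = -24*1*34 = -24*34 = -816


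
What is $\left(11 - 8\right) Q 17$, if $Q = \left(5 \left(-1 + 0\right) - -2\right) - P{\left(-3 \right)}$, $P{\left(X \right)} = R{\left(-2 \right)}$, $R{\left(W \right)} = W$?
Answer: $-51$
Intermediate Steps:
$P{\left(X \right)} = -2$
$Q = -1$ ($Q = \left(5 \left(-1 + 0\right) - -2\right) - -2 = \left(5 \left(-1\right) + 2\right) + 2 = \left(-5 + 2\right) + 2 = -3 + 2 = -1$)
$\left(11 - 8\right) Q 17 = \left(11 - 8\right) \left(-1\right) 17 = 3 \left(-1\right) 17 = \left(-3\right) 17 = -51$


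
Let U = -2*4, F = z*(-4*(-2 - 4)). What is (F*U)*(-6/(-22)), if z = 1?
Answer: -576/11 ≈ -52.364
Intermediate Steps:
F = 24 (F = 1*(-4*(-2 - 4)) = 1*(-4*(-6)) = 1*24 = 24)
U = -8
(F*U)*(-6/(-22)) = (24*(-8))*(-6/(-22)) = -(-1152)*(-1)/22 = -192*3/11 = -576/11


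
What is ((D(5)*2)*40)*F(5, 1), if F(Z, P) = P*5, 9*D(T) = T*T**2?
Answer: 50000/9 ≈ 5555.6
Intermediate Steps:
D(T) = T**3/9 (D(T) = (T*T**2)/9 = T**3/9)
F(Z, P) = 5*P
((D(5)*2)*40)*F(5, 1) = ((((1/9)*5**3)*2)*40)*(5*1) = ((((1/9)*125)*2)*40)*5 = (((125/9)*2)*40)*5 = ((250/9)*40)*5 = (10000/9)*5 = 50000/9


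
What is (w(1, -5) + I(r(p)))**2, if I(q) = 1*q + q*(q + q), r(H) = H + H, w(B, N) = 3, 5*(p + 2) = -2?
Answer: 1225449/625 ≈ 1960.7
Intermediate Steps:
p = -12/5 (p = -2 + (1/5)*(-2) = -2 - 2/5 = -12/5 ≈ -2.4000)
r(H) = 2*H
I(q) = q + 2*q**2 (I(q) = q + q*(2*q) = q + 2*q**2)
(w(1, -5) + I(r(p)))**2 = (3 + (2*(-12/5))*(1 + 2*(2*(-12/5))))**2 = (3 - 24*(1 + 2*(-24/5))/5)**2 = (3 - 24*(1 - 48/5)/5)**2 = (3 - 24/5*(-43/5))**2 = (3 + 1032/25)**2 = (1107/25)**2 = 1225449/625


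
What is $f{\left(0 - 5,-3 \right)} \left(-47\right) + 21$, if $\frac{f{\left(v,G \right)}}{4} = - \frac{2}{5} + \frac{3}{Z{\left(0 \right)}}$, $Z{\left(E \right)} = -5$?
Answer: $209$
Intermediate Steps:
$f{\left(v,G \right)} = -4$ ($f{\left(v,G \right)} = 4 \left(- \frac{2}{5} + \frac{3}{-5}\right) = 4 \left(\left(-2\right) \frac{1}{5} + 3 \left(- \frac{1}{5}\right)\right) = 4 \left(- \frac{2}{5} - \frac{3}{5}\right) = 4 \left(-1\right) = -4$)
$f{\left(0 - 5,-3 \right)} \left(-47\right) + 21 = \left(-4\right) \left(-47\right) + 21 = 188 + 21 = 209$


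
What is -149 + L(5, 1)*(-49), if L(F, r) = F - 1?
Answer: -345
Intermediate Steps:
L(F, r) = -1 + F
-149 + L(5, 1)*(-49) = -149 + (-1 + 5)*(-49) = -149 + 4*(-49) = -149 - 196 = -345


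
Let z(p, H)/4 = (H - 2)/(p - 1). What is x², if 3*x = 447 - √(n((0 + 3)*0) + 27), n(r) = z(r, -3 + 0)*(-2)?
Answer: (447 - I*√13)²/9 ≈ 22200.0 - 358.15*I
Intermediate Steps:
z(p, H) = 4*(-2 + H)/(-1 + p) (z(p, H) = 4*((H - 2)/(p - 1)) = 4*((-2 + H)/(-1 + p)) = 4*(-2 + H)/(-1 + p))
n(r) = 40/(-1 + r) (n(r) = (4*(-2 + (-3 + 0))/(-1 + r))*(-2) = (4*(-2 - 3)/(-1 + r))*(-2) = (4*(-5)/(-1 + r))*(-2) = -20/(-1 + r)*(-2) = 40/(-1 + r))
x = 149 - I*√13/3 (x = (447 - √(40/(-1 + (0 + 3)*0) + 27))/3 = (447 - √(40/(-1 + 3*0) + 27))/3 = (447 - √(40/(-1 + 0) + 27))/3 = (447 - √(40/(-1) + 27))/3 = (447 - √(40*(-1) + 27))/3 = (447 - √(-40 + 27))/3 = (447 - √(-13))/3 = (447 - I*√13)/3 = 149 - I*√13/3 ≈ 149.0 - 1.2019*I)
x² = (149 - I*√13/3)²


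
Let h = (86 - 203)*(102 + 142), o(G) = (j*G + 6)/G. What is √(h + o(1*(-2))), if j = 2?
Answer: I*√28549 ≈ 168.96*I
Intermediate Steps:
o(G) = (6 + 2*G)/G (o(G) = (2*G + 6)/G = (6 + 2*G)/G)
h = -28548 (h = -117*244 = -28548)
√(h + o(1*(-2))) = √(-28548 + (2 + 6/((1*(-2))))) = √(-28548 + (2 + 6/(-2))) = √(-28548 + (2 + 6*(-½))) = √(-28548 + (2 - 3)) = √(-28548 - 1) = √(-28549) = I*√28549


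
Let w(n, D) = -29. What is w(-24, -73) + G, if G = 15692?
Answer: 15663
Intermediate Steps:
w(-24, -73) + G = -29 + 15692 = 15663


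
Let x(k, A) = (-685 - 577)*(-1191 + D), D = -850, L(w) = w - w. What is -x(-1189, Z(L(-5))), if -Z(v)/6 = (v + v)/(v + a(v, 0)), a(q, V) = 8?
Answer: -2575742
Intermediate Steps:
L(w) = 0
Z(v) = -12*v/(8 + v) (Z(v) = -6*(v + v)/(v + 8) = -6*2*v/(8 + v) = -12*v/(8 + v))
x(k, A) = 2575742 (x(k, A) = (-685 - 577)*(-1191 - 850) = -1262*(-2041) = 2575742)
-x(-1189, Z(L(-5))) = -1*2575742 = -2575742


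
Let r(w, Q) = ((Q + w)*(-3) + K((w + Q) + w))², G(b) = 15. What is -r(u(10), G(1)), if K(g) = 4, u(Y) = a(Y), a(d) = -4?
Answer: -841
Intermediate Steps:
u(Y) = -4
r(w, Q) = (4 - 3*Q - 3*w)² (r(w, Q) = ((Q + w)*(-3) + 4)² = ((-3*Q - 3*w) + 4)² = (4 - 3*Q - 3*w)²)
-r(u(10), G(1)) = -(-4 + 3*15 + 3*(-4))² = -(-4 + 45 - 12)² = -1*29² = -1*841 = -841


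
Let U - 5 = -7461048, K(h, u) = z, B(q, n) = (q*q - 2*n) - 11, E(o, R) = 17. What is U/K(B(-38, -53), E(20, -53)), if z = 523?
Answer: -7461043/523 ≈ -14266.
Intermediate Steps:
B(q, n) = -11 + q² - 2*n (B(q, n) = (q² - 2*n) - 11 = -11 + q² - 2*n)
K(h, u) = 523
U = -7461043 (U = 5 - 7461048 = -7461043)
U/K(B(-38, -53), E(20, -53)) = -7461043/523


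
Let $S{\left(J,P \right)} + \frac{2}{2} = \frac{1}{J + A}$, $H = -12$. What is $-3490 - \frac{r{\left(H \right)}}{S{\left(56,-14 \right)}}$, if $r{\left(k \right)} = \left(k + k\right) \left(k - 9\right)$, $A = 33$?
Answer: $- \frac{32783}{11} \approx -2980.3$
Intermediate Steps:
$r{\left(k \right)} = 2 k \left(-9 + k\right)$
$S{\left(J,P \right)} = -1 + \frac{1}{33 + J}$ ($S{\left(J,P \right)} = -1 + \frac{1}{J + 33} = -1 + \frac{1}{33 + J}$)
$-3490 - \frac{r{\left(H \right)}}{S{\left(56,-14 \right)}} = -3490 - \frac{2 \left(-12\right) \left(-9 - 12\right)}{\frac{1}{33 + 56} \left(-32 - 56\right)} = -3490 - \frac{2 \left(-12\right) \left(-21\right)}{\frac{1}{89} \left(-32 - 56\right)} = -3490 - \frac{504}{\frac{1}{89} \left(-88\right)} = -3490 - \frac{504}{- \frac{88}{89}} = -3490 - 504 \left(- \frac{89}{88}\right) = -3490 - - \frac{5607}{11} = -3490 + \frac{5607}{11} = - \frac{32783}{11}$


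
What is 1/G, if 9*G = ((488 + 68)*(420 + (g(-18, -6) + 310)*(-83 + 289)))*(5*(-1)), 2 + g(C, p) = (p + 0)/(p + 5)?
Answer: -9/180989120 ≈ -4.9727e-8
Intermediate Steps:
g(C, p) = -2 + p/(5 + p) (g(C, p) = -2 + (p + 0)/(p + 5) = -2 + p/(5 + p))
G = -180989120/9 (G = (((488 + 68)*(420 + ((-10 - 1*(-6))/(5 - 6) + 310)*(-83 + 289)))*(5*(-1)))/9 = ((556*(420 + ((-10 + 6)/(-1) + 310)*206))*(-5))/9 = ((556*(420 + (-1*(-4) + 310)*206))*(-5))/9 = ((556*(420 + (4 + 310)*206))*(-5))/9 = ((556*(420 + 314*206))*(-5))/9 = ((556*(420 + 64684))*(-5))/9 = ((556*65104)*(-5))/9 = (36197824*(-5))/9 = (⅑)*(-180989120) = -180989120/9 ≈ -2.0110e+7)
1/G = 1/(-180989120/9) = -9/180989120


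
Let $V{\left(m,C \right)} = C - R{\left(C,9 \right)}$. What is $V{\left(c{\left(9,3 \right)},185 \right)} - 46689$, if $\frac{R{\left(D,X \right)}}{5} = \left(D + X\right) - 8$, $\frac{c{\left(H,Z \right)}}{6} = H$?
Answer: $-47434$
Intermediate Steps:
$c{\left(H,Z \right)} = 6 H$
$R{\left(D,X \right)} = -40 + 5 D + 5 X$ ($R{\left(D,X \right)} = 5 \left(\left(D + X\right) - 8\right) = 5 \left(-8 + D + X\right) = -40 + 5 D + 5 X$)
$V{\left(m,C \right)} = -5 - 4 C$ ($V{\left(m,C \right)} = C - \left(-40 + 5 C + 5 \cdot 9\right) = C - \left(-40 + 5 C + 45\right) = C - \left(5 + 5 C\right) = -5 - 4 C$)
$V{\left(c{\left(9,3 \right)},185 \right)} - 46689 = \left(-5 - 740\right) - 46689 = -745 - 46689 = -47434$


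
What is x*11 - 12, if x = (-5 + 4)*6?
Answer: -78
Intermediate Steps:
x = -6 (x = -1*6 = -6)
x*11 - 12 = -6*11 - 12 = -66 - 12 = -78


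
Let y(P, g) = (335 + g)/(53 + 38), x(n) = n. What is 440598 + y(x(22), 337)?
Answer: 5727870/13 ≈ 4.4061e+5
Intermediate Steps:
y(P, g) = 335/91 + g/91 (y(P, g) = (335 + g)/91 = (335 + g)*(1/91) = 335/91 + g/91)
440598 + y(x(22), 337) = 440598 + (335/91 + (1/91)*337) = 440598 + (335/91 + 337/91) = 440598 + 96/13 = 5727870/13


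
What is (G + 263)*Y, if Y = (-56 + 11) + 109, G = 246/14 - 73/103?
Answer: 12913984/721 ≈ 17911.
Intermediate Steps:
G = 12158/721 (G = 246*(1/14) - 73*1/103 = 123/7 - 73/103 = 12158/721 ≈ 16.863)
Y = 64 (Y = -45 + 109 = 64)
(G + 263)*Y = (12158/721 + 263)*64 = (201781/721)*64 = 12913984/721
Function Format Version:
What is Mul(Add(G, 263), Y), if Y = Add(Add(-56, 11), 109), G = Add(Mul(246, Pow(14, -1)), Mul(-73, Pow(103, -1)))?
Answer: Rational(12913984, 721) ≈ 17911.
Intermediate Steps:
G = Rational(12158, 721) (G = Add(Mul(246, Rational(1, 14)), Mul(-73, Rational(1, 103))) = Add(Rational(123, 7), Rational(-73, 103)) = Rational(12158, 721) ≈ 16.863)
Y = 64 (Y = Add(-45, 109) = 64)
Mul(Add(G, 263), Y) = Mul(Add(Rational(12158, 721), 263), 64) = Mul(Rational(201781, 721), 64) = Rational(12913984, 721)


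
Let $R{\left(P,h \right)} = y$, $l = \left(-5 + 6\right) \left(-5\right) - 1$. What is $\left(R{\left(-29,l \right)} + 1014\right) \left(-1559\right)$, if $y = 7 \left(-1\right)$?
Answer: $-1569913$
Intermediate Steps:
$y = -7$
$l = -6$ ($l = 1 \left(-5\right) - 1 = -5 - 1 = -6$)
$R{\left(P,h \right)} = -7$
$\left(R{\left(-29,l \right)} + 1014\right) \left(-1559\right) = \left(-7 + 1014\right) \left(-1559\right) = 1007 \left(-1559\right) = -1569913$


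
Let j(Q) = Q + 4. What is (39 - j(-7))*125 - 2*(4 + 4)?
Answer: 5234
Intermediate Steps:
j(Q) = 4 + Q
(39 - j(-7))*125 - 2*(4 + 4) = (39 - (4 - 7))*125 - 2*(4 + 4) = (39 - 1*(-3))*125 - 2*8 = (39 + 3)*125 - 16 = 42*125 - 16 = 5250 - 16 = 5234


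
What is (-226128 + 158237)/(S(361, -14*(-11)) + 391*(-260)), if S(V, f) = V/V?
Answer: 67891/101659 ≈ 0.66783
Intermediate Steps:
S(V, f) = 1
(-226128 + 158237)/(S(361, -14*(-11)) + 391*(-260)) = (-226128 + 158237)/(1 + 391*(-260)) = -67891/(1 - 101660) = -67891/(-101659) = -67891*(-1/101659) = 67891/101659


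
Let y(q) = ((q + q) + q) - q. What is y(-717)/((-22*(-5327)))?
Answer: -717/58597 ≈ -0.012236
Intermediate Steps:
y(q) = 2*q (y(q) = (2*q + q) - q = 3*q - q = 2*q)
y(-717)/((-22*(-5327))) = (2*(-717))/((-22*(-5327))) = -1434/117194 = -1434*1/117194 = -717/58597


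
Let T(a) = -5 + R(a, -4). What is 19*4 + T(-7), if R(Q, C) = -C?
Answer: 75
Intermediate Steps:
T(a) = -1 (T(a) = -5 - 1*(-4) = -5 + 4 = -1)
19*4 + T(-7) = 19*4 - 1 = 76 - 1 = 75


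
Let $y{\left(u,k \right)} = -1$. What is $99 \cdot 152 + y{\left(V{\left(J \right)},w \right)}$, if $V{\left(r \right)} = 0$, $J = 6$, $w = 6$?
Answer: $15047$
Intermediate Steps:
$99 \cdot 152 + y{\left(V{\left(J \right)},w \right)} = 99 \cdot 152 - 1 = 15048 - 1 = 15047$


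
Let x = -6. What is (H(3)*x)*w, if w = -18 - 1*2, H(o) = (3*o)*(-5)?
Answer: -5400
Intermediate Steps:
H(o) = -15*o
w = -20 (w = -18 - 2 = -20)
(H(3)*x)*w = (-15*3*(-6))*(-20) = -45*(-6)*(-20) = 270*(-20) = -5400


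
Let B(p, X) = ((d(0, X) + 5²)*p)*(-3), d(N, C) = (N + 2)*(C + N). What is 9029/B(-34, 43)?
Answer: 9029/11322 ≈ 0.79747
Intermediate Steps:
d(N, C) = (2 + N)*(C + N)
B(p, X) = -3*p*(25 + 2*X) (B(p, X) = (((0² + 2*X + 2*0 + X*0) + 5²)*p)*(-3) = (((0 + 2*X + 0 + 0) + 25)*p)*(-3) = ((2*X + 25)*p)*(-3) = ((25 + 2*X)*p)*(-3) = (p*(25 + 2*X))*(-3) = -3*p*(25 + 2*X))
9029/B(-34, 43) = 9029/((-3*(-34)*(25 + 2*43))) = 9029/((-3*(-34)*(25 + 86))) = 9029/((-3*(-34)*111)) = 9029/11322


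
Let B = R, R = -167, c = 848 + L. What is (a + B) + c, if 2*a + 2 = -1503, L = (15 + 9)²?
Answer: 1009/2 ≈ 504.50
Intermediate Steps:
L = 576 (L = 24² = 576)
a = -1505/2 (a = -1 + (½)*(-1503) = -1 - 1503/2 = -1505/2 ≈ -752.50)
c = 1424 (c = 848 + 576 = 1424)
B = -167
(a + B) + c = (-1505/2 - 167) + 1424 = -1839/2 + 1424 = 1009/2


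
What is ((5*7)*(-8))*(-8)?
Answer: 2240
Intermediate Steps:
((5*7)*(-8))*(-8) = (35*(-8))*(-8) = -280*(-8) = 2240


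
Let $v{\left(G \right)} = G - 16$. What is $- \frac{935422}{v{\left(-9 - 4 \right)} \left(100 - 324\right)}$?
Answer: $- \frac{467711}{3248} \approx -144.0$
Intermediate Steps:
$v{\left(G \right)} = -16 + G$
$- \frac{935422}{v{\left(-9 - 4 \right)} \left(100 - 324\right)} = - \frac{935422}{\left(-16 - 13\right) \left(100 - 324\right)} = - \frac{935422}{\left(-16 - 13\right) \left(-224\right)} = - \frac{935422}{\left(-29\right) \left(-224\right)} = - \frac{935422}{6496} = \left(-935422\right) \frac{1}{6496} = - \frac{467711}{3248}$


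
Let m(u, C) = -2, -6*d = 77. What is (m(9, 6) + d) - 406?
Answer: -2525/6 ≈ -420.83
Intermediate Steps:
d = -77/6 (d = -⅙*77 = -77/6 ≈ -12.833)
(m(9, 6) + d) - 406 = (-2 - 77/6) - 406 = -89/6 - 406 = -2525/6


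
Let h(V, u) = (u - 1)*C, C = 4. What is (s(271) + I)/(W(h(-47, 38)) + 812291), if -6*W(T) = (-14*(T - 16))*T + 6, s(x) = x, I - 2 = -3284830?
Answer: -3284557/857874 ≈ -3.8287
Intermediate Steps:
I = -3284828 (I = 2 - 3284830 = -3284828)
h(V, u) = -4 + 4*u (h(V, u) = (u - 1)*4 = (-1 + u)*4 = -4 + 4*u)
W(T) = -1 - T*(224 - 14*T)/6 (W(T) = -((-14*(T - 16))*T + 6)/6 = -((-14*(-16 + T))*T + 6)/6 = -((224 - 14*T)*T + 6)/6 = -(T*(224 - 14*T) + 6)/6 = -(6 + T*(224 - 14*T))/6 = -1 - T*(224 - 14*T)/6)
(s(271) + I)/(W(h(-47, 38)) + 812291) = (271 - 3284828)/((-1 - 112*(-4 + 4*38)/3 + 7*(-4 + 4*38)²/3) + 812291) = -3284557/((-1 - 112*(-4 + 152)/3 + 7*(-4 + 152)²/3) + 812291) = -3284557/((-1 - 112/3*148 + (7/3)*148²) + 812291) = -3284557/((-1 - 16576/3 + (7/3)*21904) + 812291) = -3284557/((-1 - 16576/3 + 153328/3) + 812291) = -3284557/(45583 + 812291) = -3284557/857874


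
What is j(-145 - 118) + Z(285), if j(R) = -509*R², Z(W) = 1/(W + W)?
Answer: -20068001969/570 ≈ -3.5207e+7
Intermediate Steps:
Z(W) = 1/(2*W)
j(-145 - 118) + Z(285) = -509*(-145 - 118)² + (½)/285 = -509*(-263)² + (½)*(1/285) = -509*69169 + 1/570 = -35207021 + 1/570 = -20068001969/570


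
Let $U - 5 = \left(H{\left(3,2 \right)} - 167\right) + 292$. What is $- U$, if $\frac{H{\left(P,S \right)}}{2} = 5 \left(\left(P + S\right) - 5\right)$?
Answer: $-130$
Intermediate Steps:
$H{\left(P,S \right)} = -50 + 10 P + 10 S$ ($H{\left(P,S \right)} = 2 \cdot 5 \left(\left(P + S\right) - 5\right) = 2 \cdot 5 \left(-5 + P + S\right) = 2 \left(-25 + 5 P + 5 S\right) = -50 + 10 P + 10 S$)
$U = 130$ ($U = 5 + \left(\left(\left(-50 + 10 \cdot 3 + 10 \cdot 2\right) - 167\right) + 292\right) = 5 + \left(\left(\left(-50 + 30 + 20\right) - 167\right) + 292\right) = 5 + \left(\left(0 - 167\right) + 292\right) = 5 + \left(-167 + 292\right) = 5 + 125 = 130$)
$- U = \left(-1\right) 130 = -130$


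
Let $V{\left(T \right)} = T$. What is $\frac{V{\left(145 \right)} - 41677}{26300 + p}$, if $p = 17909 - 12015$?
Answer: $- \frac{20766}{16097} \approx -1.2901$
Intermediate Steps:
$p = 5894$ ($p = 17909 - 12015 = 5894$)
$\frac{V{\left(145 \right)} - 41677}{26300 + p} = \frac{145 - 41677}{26300 + 5894} = - \frac{41532}{32194} = \left(-41532\right) \frac{1}{32194} = - \frac{20766}{16097}$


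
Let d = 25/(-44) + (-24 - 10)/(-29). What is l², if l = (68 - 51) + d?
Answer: 504586369/1628176 ≈ 309.91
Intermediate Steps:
d = 771/1276 (d = 25*(-1/44) - 34*(-1/29) = -25/44 + 34/29 = 771/1276 ≈ 0.60423)
l = 22463/1276 (l = (68 - 51) + 771/1276 = 17 + 771/1276 = 22463/1276 ≈ 17.604)
l² = (22463/1276)² = 504586369/1628176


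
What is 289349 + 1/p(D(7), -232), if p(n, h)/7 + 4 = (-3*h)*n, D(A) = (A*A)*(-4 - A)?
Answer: 759840890563/2626036 ≈ 2.8935e+5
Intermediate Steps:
D(A) = A**2*(-4 - A)
p(n, h) = -28 - 21*h*n (p(n, h) = -28 + 7*((-3*h)*n) = -28 + 7*(-3*h*n) = -28 - 21*h*n)
289349 + 1/p(D(7), -232) = 289349 + 1/(-28 - 21*(-232)*7**2*(-4 - 1*7)) = 289349 + 1/(-28 - 21*(-232)*49*(-4 - 7)) = 289349 + 1/(-28 - 21*(-232)*49*(-11)) = 289349 + 1/(-28 - 21*(-232)*(-539)) = 289349 + 1/(-28 - 2626008) = 289349 + 1/(-2626036) = 289349 - 1/2626036 = 759840890563/2626036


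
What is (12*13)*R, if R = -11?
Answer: -1716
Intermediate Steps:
(12*13)*R = (12*13)*(-11) = 156*(-11) = -1716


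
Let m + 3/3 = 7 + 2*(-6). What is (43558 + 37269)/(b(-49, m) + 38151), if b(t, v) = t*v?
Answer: 80827/38445 ≈ 2.1024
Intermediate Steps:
m = -6 (m = -1 + (7 + 2*(-6)) = -1 + (7 - 12) = -1 - 5 = -6)
(43558 + 37269)/(b(-49, m) + 38151) = (43558 + 37269)/(-49*(-6) + 38151) = 80827/(294 + 38151) = 80827/38445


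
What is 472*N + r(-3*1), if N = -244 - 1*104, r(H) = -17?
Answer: -164273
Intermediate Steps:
N = -348 (N = -244 - 104 = -348)
472*N + r(-3*1) = 472*(-348) - 17 = -164256 - 17 = -164273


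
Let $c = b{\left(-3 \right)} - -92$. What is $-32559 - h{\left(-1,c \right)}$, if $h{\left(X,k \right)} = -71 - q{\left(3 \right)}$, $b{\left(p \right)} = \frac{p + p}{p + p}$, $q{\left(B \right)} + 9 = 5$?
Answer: $-32492$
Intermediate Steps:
$q{\left(B \right)} = -4$ ($q{\left(B \right)} = -9 + 5 = -4$)
$b{\left(p \right)} = 1$ ($b{\left(p \right)} = \frac{2 p}{2 p} = 2 p \frac{1}{2 p} = 1$)
$c = 93$ ($c = 1 - -92 = 1 + 92 = 93$)
$h{\left(X,k \right)} = -67$ ($h{\left(X,k \right)} = -71 - -4 = -71 + 4 = -67$)
$-32559 - h{\left(-1,c \right)} = -32559 - -67 = -32559 + 67 = -32492$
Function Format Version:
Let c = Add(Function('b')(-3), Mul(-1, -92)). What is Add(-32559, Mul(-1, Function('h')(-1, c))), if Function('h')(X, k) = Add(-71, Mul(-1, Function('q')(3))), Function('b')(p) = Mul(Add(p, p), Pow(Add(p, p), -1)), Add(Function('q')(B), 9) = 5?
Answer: -32492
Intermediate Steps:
Function('q')(B) = -4 (Function('q')(B) = Add(-9, 5) = -4)
Function('b')(p) = 1 (Function('b')(p) = Mul(Mul(2, p), Pow(Mul(2, p), -1)) = Mul(Mul(2, p), Mul(Rational(1, 2), Pow(p, -1))) = 1)
c = 93 (c = Add(1, Mul(-1, -92)) = Add(1, 92) = 93)
Function('h')(X, k) = -67 (Function('h')(X, k) = Add(-71, Mul(-1, -4)) = Add(-71, 4) = -67)
Add(-32559, Mul(-1, Function('h')(-1, c))) = Add(-32559, Mul(-1, -67)) = Add(-32559, 67) = -32492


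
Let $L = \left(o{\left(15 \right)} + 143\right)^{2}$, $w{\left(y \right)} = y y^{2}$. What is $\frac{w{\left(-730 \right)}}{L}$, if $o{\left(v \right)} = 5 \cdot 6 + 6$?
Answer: $- \frac{389017000}{32041} \approx -12141.0$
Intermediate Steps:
$o{\left(v \right)} = 36$ ($o{\left(v \right)} = 30 + 6 = 36$)
$w{\left(y \right)} = y^{3}$
$L = 32041$ ($L = \left(36 + 143\right)^{2} = 179^{2} = 32041$)
$\frac{w{\left(-730 \right)}}{L} = \frac{\left(-730\right)^{3}}{32041} = \left(-389017000\right) \frac{1}{32041} = - \frac{389017000}{32041}$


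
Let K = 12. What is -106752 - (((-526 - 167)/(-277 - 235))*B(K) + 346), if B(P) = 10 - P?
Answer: -27416395/256 ≈ -1.0710e+5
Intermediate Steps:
-106752 - (((-526 - 167)/(-277 - 235))*B(K) + 346) = -106752 - (((-526 - 167)/(-277 - 235))*(10 - 1*12) + 346) = -106752 - ((-693/(-512))*(10 - 12) + 346) = -106752 - (-693*(-1/512)*(-2) + 346) = -106752 - ((693/512)*(-2) + 346) = -106752 - (-693/256 + 346) = -106752 - 1*87883/256 = -106752 - 87883/256 = -27416395/256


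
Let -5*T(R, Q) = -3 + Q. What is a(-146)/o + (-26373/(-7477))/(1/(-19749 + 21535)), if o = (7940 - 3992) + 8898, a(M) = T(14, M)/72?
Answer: 217826849405753/34577835120 ≈ 6299.6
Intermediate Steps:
T(R, Q) = 3/5 - Q/5 (T(R, Q) = -(-3 + Q)/5 = 3/5 - Q/5)
a(M) = 1/120 - M/360 (a(M) = (3/5 - M/5)/72 = (3/5 - M/5)*(1/72) = 1/120 - M/360)
o = 12846 (o = 3948 + 8898 = 12846)
a(-146)/o + (-26373/(-7477))/(1/(-19749 + 21535)) = (1/120 - 1/360*(-146))/12846 + (-26373/(-7477))/(1/(-19749 + 21535)) = (1/120 + 73/180)*(1/12846) + (-26373*(-1/7477))/(1/1786) = (149/360)*(1/12846) + 26373/(7477*(1/1786)) = 149/4624560 + (26373/7477)*1786 = 149/4624560 + 47102178/7477 = 217826849405753/34577835120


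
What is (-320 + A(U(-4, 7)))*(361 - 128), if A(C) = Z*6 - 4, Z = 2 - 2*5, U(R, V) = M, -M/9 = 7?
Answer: -86676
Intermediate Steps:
M = -63 (M = -9*7 = -63)
U(R, V) = -63
Z = -8 (Z = 2 - 10 = -8)
A(C) = -52 (A(C) = -8*6 - 4 = -48 - 4 = -52)
(-320 + A(U(-4, 7)))*(361 - 128) = (-320 - 52)*(361 - 128) = -372*233 = -86676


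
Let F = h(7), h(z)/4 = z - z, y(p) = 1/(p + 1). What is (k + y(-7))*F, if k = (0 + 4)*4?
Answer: 0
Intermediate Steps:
y(p) = 1/(1 + p)
h(z) = 0 (h(z) = 4*(z - z) = 4*0 = 0)
k = 16 (k = 4*4 = 16)
F = 0
(k + y(-7))*F = (16 + 1/(1 - 7))*0 = (16 + 1/(-6))*0 = (16 - 1/6)*0 = (95/6)*0 = 0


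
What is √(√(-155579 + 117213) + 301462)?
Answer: √(301462 + I*√38366) ≈ 549.06 + 0.178*I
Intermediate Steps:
√(√(-155579 + 117213) + 301462) = √(√(-38366) + 301462) = √(I*√38366 + 301462) = √(301462 + I*√38366)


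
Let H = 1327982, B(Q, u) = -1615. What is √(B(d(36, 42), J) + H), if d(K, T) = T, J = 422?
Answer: √1326367 ≈ 1151.7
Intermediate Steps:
√(B(d(36, 42), J) + H) = √(-1615 + 1327982) = √1326367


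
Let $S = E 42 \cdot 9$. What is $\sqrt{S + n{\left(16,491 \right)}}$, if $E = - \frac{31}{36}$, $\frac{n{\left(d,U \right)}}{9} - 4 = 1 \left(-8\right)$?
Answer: $\frac{i \sqrt{1446}}{2} \approx 19.013 i$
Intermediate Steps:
$n{\left(d,U \right)} = -36$ ($n{\left(d,U \right)} = 36 + 9 \cdot 1 \left(-8\right) = 36 + 9 \left(-8\right) = 36 - 72 = -36$)
$E = - \frac{31}{36}$ ($E = \left(-31\right) \frac{1}{36} = - \frac{31}{36} \approx -0.86111$)
$S = - \frac{651}{2}$ ($S = \left(- \frac{31}{36}\right) 42 \cdot 9 = \left(- \frac{217}{6}\right) 9 = - \frac{651}{2} \approx -325.5$)
$\sqrt{S + n{\left(16,491 \right)}} = \sqrt{- \frac{651}{2} - 36} = \sqrt{- \frac{723}{2}} = \frac{i \sqrt{1446}}{2}$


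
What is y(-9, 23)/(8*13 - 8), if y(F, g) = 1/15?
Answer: 1/1440 ≈ 0.00069444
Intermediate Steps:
y(F, g) = 1/15
y(-9, 23)/(8*13 - 8) = 1/(15*(8*13 - 8)) = 1/(15*(104 - 8)) = (1/15)/96 = (1/15)*(1/96) = 1/1440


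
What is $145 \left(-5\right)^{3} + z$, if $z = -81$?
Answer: $-18206$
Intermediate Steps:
$145 \left(-5\right)^{3} + z = 145 \left(-5\right)^{3} - 81 = 145 \left(-125\right) - 81 = -18125 - 81 = -18206$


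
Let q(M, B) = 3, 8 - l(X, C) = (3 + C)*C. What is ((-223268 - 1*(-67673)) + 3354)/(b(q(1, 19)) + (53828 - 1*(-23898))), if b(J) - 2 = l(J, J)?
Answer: -50747/25906 ≈ -1.9589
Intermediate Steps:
l(X, C) = 8 - C*(3 + C) (l(X, C) = 8 - (3 + C)*C = 8 - C*(3 + C))
b(J) = 10 - J**2 - 3*J (b(J) = 2 + (8 - J**2 - 3*J) = 10 - J**2 - 3*J)
((-223268 - 1*(-67673)) + 3354)/(b(q(1, 19)) + (53828 - 1*(-23898))) = ((-223268 - 1*(-67673)) + 3354)/((10 - 1*3**2 - 3*3) + (53828 - 1*(-23898))) = ((-223268 + 67673) + 3354)/((10 - 1*9 - 9) + (53828 + 23898)) = (-155595 + 3354)/((10 - 9 - 9) + 77726) = -152241/(-8 + 77726) = -152241/77718 = -152241*1/77718 = -50747/25906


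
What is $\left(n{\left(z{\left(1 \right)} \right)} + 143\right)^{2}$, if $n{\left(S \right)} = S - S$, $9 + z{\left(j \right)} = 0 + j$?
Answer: $20449$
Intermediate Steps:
$z{\left(j \right)} = -9 + j$ ($z{\left(j \right)} = -9 + \left(0 + j\right) = -9 + j$)
$n{\left(S \right)} = 0$
$\left(n{\left(z{\left(1 \right)} \right)} + 143\right)^{2} = \left(0 + 143\right)^{2} = 143^{2} = 20449$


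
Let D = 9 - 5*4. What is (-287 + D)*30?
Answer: -8940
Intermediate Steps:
D = -11 (D = 9 - 20 = -11)
(-287 + D)*30 = (-287 - 11)*30 = -298*30 = -8940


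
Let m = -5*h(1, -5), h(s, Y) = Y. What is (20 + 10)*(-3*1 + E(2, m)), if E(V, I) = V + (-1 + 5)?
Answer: 90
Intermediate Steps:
m = 25 (m = -5*(-5) = 25)
E(V, I) = 4 + V (E(V, I) = V + 4 = 4 + V)
(20 + 10)*(-3*1 + E(2, m)) = (20 + 10)*(-3*1 + (4 + 2)) = 30*(-3 + 6) = 30*3 = 90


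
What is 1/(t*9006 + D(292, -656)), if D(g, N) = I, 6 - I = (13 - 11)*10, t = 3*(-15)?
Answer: -1/405284 ≈ -2.4674e-6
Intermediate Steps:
t = -45
I = -14 (I = 6 - (13 - 11)*10 = 6 - 2*10 = 6 - 1*20 = 6 - 20 = -14)
D(g, N) = -14
1/(t*9006 + D(292, -656)) = 1/(-45*9006 - 14) = 1/(-405270 - 14) = 1/(-405284) = -1/405284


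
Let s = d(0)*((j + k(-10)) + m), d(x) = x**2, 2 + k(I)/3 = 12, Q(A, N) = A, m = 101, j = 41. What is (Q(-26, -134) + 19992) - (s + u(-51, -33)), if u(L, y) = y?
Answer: 19999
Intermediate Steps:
k(I) = 30 (k(I) = -6 + 3*12 = -6 + 36 = 30)
s = 0 (s = 0**2*((41 + 30) + 101) = 0*(71 + 101) = 0*172 = 0)
(Q(-26, -134) + 19992) - (s + u(-51, -33)) = (-26 + 19992) - (0 - 33) = 19966 - 1*(-33) = 19966 + 33 = 19999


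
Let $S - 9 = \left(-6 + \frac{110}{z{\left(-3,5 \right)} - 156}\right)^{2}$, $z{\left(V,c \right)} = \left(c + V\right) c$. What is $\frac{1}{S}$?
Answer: $\frac{5329}{291010} \approx 0.018312$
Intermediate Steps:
$z{\left(V,c \right)} = c \left(V + c\right)$ ($z{\left(V,c \right)} = \left(V + c\right) c = c \left(V + c\right)$)
$S = \frac{291010}{5329}$ ($S = 9 + \left(-6 + \frac{110}{5 \left(-3 + 5\right) - 156}\right)^{2} = 9 + \left(-6 + \frac{110}{5 \cdot 2 - 156}\right)^{2} = 9 + \left(-6 + \frac{110}{10 - 156}\right)^{2} = 9 + \left(-6 + \frac{110}{-146}\right)^{2} = 9 + \left(-6 + 110 \left(- \frac{1}{146}\right)\right)^{2} = 9 + \left(-6 - \frac{55}{73}\right)^{2} = 9 + \left(- \frac{493}{73}\right)^{2} = 9 + \frac{243049}{5329} = \frac{291010}{5329} \approx 54.609$)
$\frac{1}{S} = \frac{1}{\frac{291010}{5329}} = \frac{5329}{291010}$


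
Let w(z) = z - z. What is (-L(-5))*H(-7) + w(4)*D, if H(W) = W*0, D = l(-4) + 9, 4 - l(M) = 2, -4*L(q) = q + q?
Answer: 0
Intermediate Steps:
w(z) = 0
L(q) = -q/2 (L(q) = -(q + q)/4 = -q/2)
l(M) = 2 (l(M) = 4 - 1*2 = 4 - 2 = 2)
D = 11 (D = 2 + 9 = 11)
H(W) = 0
(-L(-5))*H(-7) + w(4)*D = -(-1)*(-5)/2*0 + 0*11 = -1*5/2*0 + 0 = -5/2*0 + 0 = 0 + 0 = 0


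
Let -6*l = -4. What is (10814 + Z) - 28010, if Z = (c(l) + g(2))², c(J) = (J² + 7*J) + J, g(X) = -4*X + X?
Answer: -1392872/81 ≈ -17196.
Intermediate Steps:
g(X) = -3*X
l = ⅔ (l = -⅙*(-4) = ⅔ ≈ 0.66667)
c(J) = J² + 8*J
Z = 4/81 (Z = (2*(8 + ⅔)/3 - 3*2)² = ((⅔)*(26/3) - 6)² = (52/9 - 6)² = (-2/9)² = 4/81 ≈ 0.049383)
(10814 + Z) - 28010 = (10814 + 4/81) - 28010 = 875938/81 - 28010 = -1392872/81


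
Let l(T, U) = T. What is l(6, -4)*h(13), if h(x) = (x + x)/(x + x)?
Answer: 6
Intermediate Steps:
h(x) = 1 (h(x) = (2*x)/((2*x)) = (2*x)*(1/(2*x)) = 1)
l(6, -4)*h(13) = 6*1 = 6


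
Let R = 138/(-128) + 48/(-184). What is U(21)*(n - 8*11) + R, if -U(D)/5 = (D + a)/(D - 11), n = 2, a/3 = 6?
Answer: 2466573/1472 ≈ 1675.7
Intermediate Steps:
a = 18 (a = 3*6 = 18)
R = -1971/1472 (R = 138*(-1/128) + 48*(-1/184) = -69/64 - 6/23 = -1971/1472 ≈ -1.3390)
U(D) = -5*(18 + D)/(-11 + D) (U(D) = -5*(D + 18)/(D - 11) = -5*(18 + D)/(-11 + D))
U(21)*(n - 8*11) + R = (5*(-18 - 1*21)/(-11 + 21))*(2 - 8*11) - 1971/1472 = (5*(-18 - 21)/10)*(2 - 88) - 1971/1472 = (5*(⅒)*(-39))*(-86) - 1971/1472 = -39/2*(-86) - 1971/1472 = 1677 - 1971/1472 = 2466573/1472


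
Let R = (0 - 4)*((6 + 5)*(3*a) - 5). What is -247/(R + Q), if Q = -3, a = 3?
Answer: 247/379 ≈ 0.65172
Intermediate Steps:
R = -376 (R = (0 - 4)*((6 + 5)*(3*3) - 5) = -4*(11*9 - 5) = -4*(99 - 5) = -4*94 = -376)
-247/(R + Q) = -247/(-376 - 3) = -247/(-379) = -1/379*(-247) = 247/379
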